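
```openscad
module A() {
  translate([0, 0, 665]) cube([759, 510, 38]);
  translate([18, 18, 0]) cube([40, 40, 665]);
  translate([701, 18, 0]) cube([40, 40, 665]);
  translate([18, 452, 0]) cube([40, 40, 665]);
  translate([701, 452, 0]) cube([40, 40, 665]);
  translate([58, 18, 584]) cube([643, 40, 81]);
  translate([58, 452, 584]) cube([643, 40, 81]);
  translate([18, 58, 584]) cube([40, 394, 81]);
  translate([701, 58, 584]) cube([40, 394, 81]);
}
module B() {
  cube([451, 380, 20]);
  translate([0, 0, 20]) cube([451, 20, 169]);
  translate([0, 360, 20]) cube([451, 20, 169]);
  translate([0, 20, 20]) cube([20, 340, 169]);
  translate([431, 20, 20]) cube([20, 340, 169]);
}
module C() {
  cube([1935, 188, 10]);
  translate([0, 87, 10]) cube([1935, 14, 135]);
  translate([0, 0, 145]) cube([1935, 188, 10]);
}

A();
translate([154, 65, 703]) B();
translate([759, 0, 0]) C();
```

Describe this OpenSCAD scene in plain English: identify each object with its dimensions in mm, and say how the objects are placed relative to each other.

A is a rectangular dining table. The top is 759×510×38 mm with its upper surface at z = 703 mm. It stands on four 40×40 mm square legs, each inset 18 mm from the nearest pair of top edges, running from the floor to the underside of the top. Four apron rails, 40 mm thick and 81 mm tall, run between adjacent legs with their top edges flush with the underside of the top and their outer faces flush with the legs' outer faces.

B is an open storage box with external size 451×380×189 mm and wall thickness 20 mm (the base is also 20 mm thick). The base covers the whole footprint; the four walls stand on the base, with the y-facing walls full-width and the x-facing walls fitting between their inner faces.

C is an I-beam lying along x, 1935 mm long. Overall section height 155 mm. Two flanges 188 mm wide (y) and 10 mm thick, one on the floor and one at the top; a web 14 mm thick runs between them, centred on the flange width.

The open box is on top of the table, centred. The I-beam is against the table's +x side, with their −y faces flush.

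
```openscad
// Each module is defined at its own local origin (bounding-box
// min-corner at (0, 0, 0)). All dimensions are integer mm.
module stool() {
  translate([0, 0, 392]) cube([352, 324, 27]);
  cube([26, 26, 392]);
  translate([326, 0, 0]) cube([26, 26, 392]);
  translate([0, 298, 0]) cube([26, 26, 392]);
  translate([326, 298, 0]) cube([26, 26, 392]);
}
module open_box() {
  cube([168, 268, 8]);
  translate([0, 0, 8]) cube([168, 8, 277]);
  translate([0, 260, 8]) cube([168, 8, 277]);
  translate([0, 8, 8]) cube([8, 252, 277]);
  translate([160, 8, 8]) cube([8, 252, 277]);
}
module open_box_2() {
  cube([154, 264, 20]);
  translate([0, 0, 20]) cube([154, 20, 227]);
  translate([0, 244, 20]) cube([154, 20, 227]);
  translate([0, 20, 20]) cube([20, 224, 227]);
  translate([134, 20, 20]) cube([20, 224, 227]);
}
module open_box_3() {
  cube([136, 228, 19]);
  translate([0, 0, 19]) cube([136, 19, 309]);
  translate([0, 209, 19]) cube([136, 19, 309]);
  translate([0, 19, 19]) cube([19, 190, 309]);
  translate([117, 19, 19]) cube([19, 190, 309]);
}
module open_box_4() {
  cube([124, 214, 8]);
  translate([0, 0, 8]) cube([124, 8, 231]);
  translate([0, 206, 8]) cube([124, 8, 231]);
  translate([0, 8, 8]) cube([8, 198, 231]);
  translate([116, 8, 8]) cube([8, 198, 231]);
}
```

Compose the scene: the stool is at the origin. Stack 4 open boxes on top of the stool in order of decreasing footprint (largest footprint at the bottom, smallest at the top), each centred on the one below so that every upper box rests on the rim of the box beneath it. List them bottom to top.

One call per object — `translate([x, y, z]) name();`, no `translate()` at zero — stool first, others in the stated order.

stool();
translate([92, 28, 419]) open_box();
translate([99, 30, 704]) open_box_2();
translate([108, 48, 951]) open_box_3();
translate([114, 55, 1279]) open_box_4();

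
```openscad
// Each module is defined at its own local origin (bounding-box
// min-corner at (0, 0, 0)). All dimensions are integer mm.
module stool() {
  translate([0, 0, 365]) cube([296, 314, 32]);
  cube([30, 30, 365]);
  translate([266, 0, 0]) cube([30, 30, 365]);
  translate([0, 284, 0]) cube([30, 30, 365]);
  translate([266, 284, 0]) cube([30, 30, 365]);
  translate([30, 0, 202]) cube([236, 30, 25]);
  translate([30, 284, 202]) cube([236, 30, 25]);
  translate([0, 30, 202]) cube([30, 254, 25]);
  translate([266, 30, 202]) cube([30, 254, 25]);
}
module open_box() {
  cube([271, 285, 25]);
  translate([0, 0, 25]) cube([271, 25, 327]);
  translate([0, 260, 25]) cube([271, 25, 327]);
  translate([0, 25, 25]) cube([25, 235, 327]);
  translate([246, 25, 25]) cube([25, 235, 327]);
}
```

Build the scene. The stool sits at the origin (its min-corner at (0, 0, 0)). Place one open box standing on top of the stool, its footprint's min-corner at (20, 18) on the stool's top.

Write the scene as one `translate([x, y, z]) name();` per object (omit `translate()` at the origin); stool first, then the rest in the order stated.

stool();
translate([20, 18, 397]) open_box();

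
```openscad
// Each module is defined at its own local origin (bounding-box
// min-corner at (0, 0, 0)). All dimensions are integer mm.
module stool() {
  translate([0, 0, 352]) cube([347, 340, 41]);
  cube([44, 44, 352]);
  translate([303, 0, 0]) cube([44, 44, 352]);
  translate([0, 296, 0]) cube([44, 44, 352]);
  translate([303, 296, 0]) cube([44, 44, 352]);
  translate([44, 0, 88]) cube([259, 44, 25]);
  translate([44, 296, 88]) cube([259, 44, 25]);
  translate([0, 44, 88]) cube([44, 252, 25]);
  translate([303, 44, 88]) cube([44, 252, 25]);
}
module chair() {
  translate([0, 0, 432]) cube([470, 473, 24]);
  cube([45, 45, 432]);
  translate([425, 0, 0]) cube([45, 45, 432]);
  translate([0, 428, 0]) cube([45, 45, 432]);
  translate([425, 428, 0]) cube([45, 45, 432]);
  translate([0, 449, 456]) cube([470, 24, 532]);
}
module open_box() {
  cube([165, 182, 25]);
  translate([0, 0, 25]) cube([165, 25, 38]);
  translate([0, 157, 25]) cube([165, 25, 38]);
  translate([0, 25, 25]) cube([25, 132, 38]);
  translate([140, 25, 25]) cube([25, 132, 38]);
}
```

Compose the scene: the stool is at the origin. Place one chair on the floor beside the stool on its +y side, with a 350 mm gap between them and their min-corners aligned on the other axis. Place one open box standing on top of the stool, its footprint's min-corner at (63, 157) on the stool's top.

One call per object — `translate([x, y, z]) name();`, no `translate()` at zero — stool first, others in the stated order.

stool();
translate([0, 690, 0]) chair();
translate([63, 157, 393]) open_box();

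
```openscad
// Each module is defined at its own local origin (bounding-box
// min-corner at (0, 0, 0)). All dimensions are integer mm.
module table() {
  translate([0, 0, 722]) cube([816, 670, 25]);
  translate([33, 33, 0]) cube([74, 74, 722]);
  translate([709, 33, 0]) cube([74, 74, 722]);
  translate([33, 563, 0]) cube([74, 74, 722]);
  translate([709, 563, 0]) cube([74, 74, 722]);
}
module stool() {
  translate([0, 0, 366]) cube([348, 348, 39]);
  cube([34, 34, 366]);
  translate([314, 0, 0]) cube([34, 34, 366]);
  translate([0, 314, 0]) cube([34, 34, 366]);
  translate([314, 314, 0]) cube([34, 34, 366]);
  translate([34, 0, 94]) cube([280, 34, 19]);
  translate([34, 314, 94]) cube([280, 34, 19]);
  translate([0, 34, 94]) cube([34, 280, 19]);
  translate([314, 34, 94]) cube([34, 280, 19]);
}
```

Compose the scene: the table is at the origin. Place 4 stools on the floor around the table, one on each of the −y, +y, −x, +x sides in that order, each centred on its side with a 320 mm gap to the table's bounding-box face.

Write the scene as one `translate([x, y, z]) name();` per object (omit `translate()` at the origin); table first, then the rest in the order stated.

table();
translate([234, -668, 0]) stool();
translate([234, 990, 0]) stool();
translate([-668, 161, 0]) stool();
translate([1136, 161, 0]) stool();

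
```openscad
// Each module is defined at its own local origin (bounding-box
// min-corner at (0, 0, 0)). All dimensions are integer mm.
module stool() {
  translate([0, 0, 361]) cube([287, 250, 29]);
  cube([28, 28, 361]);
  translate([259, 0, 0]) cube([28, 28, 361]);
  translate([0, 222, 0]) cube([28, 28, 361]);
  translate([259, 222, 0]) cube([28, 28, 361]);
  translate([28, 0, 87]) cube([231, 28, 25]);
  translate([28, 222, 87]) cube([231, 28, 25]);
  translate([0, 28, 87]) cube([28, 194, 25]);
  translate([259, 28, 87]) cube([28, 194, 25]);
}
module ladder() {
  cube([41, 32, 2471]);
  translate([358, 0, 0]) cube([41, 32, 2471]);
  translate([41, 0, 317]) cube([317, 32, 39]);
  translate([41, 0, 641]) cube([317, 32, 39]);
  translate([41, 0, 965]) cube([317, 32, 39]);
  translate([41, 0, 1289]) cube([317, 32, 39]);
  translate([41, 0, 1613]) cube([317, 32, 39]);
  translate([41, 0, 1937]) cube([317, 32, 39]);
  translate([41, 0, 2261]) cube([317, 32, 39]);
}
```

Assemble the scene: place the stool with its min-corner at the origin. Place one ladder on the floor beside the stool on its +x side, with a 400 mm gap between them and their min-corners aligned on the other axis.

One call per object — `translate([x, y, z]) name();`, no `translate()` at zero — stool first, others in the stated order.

stool();
translate([687, 0, 0]) ladder();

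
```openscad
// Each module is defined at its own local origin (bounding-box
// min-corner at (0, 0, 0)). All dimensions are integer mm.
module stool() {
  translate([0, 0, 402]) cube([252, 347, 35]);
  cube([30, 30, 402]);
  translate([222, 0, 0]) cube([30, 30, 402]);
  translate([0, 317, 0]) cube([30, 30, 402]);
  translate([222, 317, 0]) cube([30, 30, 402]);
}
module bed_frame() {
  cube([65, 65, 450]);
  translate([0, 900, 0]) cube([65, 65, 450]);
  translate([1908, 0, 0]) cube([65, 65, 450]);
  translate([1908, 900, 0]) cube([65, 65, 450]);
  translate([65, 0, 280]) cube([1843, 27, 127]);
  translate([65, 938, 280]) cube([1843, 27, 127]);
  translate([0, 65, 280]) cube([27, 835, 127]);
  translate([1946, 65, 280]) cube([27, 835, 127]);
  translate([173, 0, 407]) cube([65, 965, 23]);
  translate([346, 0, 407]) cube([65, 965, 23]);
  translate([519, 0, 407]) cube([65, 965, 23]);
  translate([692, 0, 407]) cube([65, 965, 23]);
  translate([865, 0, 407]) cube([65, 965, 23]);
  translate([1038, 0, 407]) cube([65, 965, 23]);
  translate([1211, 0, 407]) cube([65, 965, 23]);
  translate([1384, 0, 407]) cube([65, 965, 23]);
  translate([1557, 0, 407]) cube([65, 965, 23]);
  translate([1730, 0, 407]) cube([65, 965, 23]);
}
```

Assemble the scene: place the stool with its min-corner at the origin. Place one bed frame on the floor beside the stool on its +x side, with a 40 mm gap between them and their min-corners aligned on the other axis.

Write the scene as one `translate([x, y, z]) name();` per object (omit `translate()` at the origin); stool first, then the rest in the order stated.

stool();
translate([292, 0, 0]) bed_frame();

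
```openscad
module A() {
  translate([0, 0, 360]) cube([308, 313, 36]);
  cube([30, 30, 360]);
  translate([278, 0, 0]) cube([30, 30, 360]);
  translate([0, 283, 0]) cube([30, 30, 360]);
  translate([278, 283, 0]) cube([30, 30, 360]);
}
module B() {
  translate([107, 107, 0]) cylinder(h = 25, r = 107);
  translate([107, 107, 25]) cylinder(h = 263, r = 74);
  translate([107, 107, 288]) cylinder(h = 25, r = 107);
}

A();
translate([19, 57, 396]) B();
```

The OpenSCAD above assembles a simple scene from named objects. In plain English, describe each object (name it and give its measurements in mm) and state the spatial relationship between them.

A is a four-legged stool. The seat is 308×313 mm, 36 mm thick, top at z = 396 mm. It stands on four square legs, each 30×30 mm in cross-section, from z = 0 to the seat underside, each flush with a corner of the seat.

B is a spool: two coaxial disc flanges of radius 107 mm and thickness 25 mm, joined by a core cylinder of radius 74 mm and height 263 mm. The lower flange rests on z = 0 and the three cylinders share a vertical axis.

The spool is on top of the stool.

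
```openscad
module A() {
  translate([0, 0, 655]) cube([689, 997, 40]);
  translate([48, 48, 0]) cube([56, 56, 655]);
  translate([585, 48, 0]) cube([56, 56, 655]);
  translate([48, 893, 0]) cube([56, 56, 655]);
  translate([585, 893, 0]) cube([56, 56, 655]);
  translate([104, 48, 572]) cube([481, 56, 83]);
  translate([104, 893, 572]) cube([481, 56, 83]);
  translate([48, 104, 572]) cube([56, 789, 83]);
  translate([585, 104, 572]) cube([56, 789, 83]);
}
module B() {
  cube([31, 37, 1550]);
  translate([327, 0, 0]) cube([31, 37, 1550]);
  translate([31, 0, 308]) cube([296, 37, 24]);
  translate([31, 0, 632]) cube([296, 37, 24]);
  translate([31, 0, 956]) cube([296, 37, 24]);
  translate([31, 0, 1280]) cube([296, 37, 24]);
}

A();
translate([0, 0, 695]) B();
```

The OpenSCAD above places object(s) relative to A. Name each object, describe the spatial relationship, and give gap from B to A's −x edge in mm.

A is a table. B is a ladder. The ladder is on top of the table. The gap from the ladder to the table's −x edge is 0 mm.

The ladder's min-x is at 0; the table's min-x is 0; gap = 0 mm.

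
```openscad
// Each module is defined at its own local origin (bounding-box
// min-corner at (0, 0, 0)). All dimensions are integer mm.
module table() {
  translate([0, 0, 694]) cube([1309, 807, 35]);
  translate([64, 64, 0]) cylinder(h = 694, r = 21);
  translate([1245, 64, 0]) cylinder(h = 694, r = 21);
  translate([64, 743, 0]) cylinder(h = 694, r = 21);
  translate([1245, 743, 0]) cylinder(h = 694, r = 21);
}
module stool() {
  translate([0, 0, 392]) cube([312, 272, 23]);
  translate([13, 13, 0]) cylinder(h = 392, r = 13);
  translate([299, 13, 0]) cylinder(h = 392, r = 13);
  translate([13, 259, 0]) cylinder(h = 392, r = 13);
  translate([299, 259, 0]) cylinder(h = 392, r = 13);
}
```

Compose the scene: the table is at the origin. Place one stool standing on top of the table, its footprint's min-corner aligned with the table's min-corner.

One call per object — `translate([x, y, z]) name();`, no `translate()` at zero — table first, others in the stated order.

table();
translate([0, 0, 729]) stool();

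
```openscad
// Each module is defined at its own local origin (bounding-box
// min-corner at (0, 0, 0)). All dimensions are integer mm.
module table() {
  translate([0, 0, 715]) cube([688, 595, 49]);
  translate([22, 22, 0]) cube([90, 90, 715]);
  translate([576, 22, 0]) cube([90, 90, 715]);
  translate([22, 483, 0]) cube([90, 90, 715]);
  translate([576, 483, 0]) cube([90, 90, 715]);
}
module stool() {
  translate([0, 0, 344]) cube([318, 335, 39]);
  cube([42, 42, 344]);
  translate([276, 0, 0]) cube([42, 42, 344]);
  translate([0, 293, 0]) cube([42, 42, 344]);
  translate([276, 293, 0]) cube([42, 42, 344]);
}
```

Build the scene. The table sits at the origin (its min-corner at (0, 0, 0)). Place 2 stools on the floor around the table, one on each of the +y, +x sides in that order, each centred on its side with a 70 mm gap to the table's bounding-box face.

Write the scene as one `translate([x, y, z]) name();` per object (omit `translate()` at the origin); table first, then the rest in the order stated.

table();
translate([185, 665, 0]) stool();
translate([758, 130, 0]) stool();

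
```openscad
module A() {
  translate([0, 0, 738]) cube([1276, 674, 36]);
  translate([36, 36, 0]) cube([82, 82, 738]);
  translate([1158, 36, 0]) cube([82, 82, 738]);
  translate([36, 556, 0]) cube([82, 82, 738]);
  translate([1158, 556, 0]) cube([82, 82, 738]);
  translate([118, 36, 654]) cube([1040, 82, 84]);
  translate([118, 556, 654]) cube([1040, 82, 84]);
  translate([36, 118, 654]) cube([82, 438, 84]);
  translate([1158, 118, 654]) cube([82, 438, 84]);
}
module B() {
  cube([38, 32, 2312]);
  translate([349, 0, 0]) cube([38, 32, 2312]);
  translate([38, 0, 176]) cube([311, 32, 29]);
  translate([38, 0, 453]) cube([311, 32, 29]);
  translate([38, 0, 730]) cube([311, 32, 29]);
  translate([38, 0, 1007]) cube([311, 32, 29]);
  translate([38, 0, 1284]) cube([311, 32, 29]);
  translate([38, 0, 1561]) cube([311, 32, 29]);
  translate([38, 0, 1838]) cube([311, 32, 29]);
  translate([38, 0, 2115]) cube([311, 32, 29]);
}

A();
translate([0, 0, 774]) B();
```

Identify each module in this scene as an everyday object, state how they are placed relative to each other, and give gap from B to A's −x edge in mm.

A is a table. B is a ladder. The ladder is on top of the table. The gap from the ladder to the table's −x edge is 0 mm.

The ladder's min-x is at 0; the table's min-x is 0; gap = 0 mm.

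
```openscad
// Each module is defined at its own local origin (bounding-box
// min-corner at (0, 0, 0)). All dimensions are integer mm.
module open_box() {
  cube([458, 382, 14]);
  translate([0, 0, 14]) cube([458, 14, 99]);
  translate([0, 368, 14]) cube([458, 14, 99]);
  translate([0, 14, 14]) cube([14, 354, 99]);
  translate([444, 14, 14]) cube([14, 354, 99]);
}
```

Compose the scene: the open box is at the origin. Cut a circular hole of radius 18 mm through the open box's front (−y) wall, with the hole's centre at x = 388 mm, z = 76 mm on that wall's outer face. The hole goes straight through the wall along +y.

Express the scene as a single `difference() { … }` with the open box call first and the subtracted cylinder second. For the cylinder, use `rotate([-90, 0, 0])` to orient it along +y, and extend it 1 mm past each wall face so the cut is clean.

difference() {
  open_box();
  translate([388, -1, 76]) rotate([-90, 0, 0]) cylinder(h = 16, r = 18);
}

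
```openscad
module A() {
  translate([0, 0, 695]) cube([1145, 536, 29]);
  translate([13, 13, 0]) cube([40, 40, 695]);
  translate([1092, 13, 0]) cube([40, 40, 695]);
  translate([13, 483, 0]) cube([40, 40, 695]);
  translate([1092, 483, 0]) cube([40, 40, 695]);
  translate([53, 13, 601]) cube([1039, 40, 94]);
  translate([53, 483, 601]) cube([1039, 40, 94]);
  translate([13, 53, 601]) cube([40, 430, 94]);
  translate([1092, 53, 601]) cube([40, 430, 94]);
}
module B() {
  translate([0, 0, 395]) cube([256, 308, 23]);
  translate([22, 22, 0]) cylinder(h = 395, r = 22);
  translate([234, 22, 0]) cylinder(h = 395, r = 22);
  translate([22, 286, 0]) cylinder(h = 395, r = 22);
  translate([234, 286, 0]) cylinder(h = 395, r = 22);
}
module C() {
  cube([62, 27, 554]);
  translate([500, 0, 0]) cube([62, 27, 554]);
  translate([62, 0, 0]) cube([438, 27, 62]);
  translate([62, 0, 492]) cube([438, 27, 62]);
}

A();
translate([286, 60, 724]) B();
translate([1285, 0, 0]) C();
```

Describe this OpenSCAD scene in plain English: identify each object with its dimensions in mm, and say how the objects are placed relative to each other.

A is a table with a 1145×536 mm rectangular top, 29 mm thick, top surface at z = 724 mm, supported by four 40×40 mm square legs, each inset 13 mm from the nearest pair of top edges, running from the floor. Four apron rails, 40 mm thick and 94 mm tall, run between adjacent legs with their top edges flush with the underside of the top and their outer faces flush with the legs' outer faces.

B is a four-legged stool. The seat is a 256×308×23 mm slab whose top surface is at z = 418 mm; four round legs, each 44 mm in diameter, run from the floor (z = 0) to the underside of the seat, each leg's axis is inset half a diameter from the nearest pair of seat edges (so the leg's bounding box is flush with the corner).

C is a picture frame with a 438×430 mm rectangular opening (x by z) and a uniform 62 mm border on every side. Frame depth is 27 mm along y. It is built from two vertical stiles running the full outside height and two horizontal rails spanning the gap between the stiles.

The stool is on top of the table. The picture frame is on the floor beside the table on its +x side.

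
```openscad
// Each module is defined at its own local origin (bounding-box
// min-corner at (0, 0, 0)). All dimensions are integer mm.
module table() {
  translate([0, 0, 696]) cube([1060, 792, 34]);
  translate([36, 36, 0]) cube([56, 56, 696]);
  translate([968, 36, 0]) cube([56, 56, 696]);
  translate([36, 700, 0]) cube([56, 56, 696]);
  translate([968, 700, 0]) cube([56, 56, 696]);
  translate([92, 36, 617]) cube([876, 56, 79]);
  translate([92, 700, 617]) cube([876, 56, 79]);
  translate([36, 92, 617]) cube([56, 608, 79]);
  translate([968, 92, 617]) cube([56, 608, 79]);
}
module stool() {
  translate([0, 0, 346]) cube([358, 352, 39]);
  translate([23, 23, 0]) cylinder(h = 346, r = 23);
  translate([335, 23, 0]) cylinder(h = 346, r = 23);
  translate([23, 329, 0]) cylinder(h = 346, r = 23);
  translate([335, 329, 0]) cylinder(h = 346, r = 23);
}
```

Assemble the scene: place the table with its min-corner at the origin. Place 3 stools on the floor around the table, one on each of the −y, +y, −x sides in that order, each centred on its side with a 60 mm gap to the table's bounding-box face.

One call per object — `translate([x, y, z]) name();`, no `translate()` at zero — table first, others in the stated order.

table();
translate([351, -412, 0]) stool();
translate([351, 852, 0]) stool();
translate([-418, 220, 0]) stool();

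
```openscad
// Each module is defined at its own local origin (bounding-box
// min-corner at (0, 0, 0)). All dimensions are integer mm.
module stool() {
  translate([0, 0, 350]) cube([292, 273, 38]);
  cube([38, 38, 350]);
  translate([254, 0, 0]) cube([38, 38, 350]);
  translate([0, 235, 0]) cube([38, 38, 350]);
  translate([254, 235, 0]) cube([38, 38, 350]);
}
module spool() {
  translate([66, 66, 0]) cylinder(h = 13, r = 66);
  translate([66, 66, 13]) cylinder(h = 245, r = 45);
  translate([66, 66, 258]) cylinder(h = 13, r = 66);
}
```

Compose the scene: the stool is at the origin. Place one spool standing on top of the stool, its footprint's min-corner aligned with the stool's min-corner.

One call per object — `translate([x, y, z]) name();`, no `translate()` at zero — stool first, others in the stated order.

stool();
translate([0, 0, 388]) spool();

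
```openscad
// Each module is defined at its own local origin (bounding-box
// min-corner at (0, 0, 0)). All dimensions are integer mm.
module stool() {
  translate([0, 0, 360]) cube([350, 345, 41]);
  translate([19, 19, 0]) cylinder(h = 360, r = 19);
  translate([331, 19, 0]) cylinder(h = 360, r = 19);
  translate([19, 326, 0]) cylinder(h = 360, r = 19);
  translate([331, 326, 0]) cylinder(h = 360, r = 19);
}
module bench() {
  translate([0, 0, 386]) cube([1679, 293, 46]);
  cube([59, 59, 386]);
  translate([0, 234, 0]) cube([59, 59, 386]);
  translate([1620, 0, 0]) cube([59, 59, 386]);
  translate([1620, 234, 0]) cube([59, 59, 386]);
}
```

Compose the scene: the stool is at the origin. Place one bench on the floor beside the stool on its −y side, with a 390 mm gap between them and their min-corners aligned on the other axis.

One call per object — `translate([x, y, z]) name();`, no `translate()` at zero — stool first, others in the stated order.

stool();
translate([0, -683, 0]) bench();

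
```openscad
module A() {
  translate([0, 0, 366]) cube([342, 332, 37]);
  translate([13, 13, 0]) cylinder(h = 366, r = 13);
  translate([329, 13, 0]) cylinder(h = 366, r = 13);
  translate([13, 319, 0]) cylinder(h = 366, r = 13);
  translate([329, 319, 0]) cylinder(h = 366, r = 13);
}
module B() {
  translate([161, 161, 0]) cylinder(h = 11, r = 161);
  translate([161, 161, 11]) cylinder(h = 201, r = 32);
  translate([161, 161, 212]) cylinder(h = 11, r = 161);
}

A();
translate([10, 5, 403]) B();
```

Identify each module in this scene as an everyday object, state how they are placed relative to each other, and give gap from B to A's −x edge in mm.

A is a stool. B is a spool. The spool is on top of the stool, centred. The gap from the spool to the stool's −x edge is 10 mm.

The spool's min-x is at 10; the stool's min-x is 0; gap = 10 mm.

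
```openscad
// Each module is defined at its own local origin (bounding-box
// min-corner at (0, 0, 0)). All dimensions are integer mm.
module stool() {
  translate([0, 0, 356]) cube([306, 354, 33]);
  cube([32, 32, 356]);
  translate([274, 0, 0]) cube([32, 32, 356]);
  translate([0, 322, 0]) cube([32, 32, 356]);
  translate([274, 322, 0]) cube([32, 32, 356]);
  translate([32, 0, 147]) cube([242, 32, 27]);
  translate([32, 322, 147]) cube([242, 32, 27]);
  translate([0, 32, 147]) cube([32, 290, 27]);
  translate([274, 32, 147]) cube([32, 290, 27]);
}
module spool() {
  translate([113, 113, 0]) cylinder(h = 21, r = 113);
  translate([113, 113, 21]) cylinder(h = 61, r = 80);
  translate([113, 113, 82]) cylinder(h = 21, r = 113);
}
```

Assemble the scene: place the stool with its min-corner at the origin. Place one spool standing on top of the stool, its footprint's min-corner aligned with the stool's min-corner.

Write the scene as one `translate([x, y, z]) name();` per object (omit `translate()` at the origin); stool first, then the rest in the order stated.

stool();
translate([0, 0, 389]) spool();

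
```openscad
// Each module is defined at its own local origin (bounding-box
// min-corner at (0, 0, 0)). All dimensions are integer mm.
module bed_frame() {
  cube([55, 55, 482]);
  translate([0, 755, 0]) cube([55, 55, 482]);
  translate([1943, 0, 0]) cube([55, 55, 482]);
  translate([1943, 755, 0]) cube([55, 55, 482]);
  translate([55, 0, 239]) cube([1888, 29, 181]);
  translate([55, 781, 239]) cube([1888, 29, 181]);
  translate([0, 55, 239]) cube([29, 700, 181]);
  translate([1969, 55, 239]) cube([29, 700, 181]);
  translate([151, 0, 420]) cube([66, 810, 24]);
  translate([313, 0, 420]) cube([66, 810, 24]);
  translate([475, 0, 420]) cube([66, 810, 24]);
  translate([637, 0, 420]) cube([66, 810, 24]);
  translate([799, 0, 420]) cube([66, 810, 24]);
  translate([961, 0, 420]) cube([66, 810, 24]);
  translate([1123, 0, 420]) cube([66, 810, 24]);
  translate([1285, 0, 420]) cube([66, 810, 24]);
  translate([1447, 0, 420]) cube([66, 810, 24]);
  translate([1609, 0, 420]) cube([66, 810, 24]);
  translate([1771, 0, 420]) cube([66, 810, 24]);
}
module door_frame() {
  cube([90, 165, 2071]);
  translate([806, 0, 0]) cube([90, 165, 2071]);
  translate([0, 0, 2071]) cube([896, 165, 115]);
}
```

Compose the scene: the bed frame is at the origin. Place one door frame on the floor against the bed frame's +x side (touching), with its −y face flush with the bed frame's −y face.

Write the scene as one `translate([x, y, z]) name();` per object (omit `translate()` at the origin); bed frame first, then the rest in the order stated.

bed_frame();
translate([1998, 0, 0]) door_frame();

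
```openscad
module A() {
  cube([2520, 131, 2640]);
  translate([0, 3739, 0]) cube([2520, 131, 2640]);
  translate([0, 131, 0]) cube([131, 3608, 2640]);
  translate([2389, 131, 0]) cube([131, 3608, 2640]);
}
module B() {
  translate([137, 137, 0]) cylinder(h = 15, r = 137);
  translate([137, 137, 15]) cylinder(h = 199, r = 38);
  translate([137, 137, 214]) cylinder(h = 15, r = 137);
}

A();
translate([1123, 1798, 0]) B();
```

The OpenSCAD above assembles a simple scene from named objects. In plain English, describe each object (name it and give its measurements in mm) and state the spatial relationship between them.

A is the wall frame of a small rectangular building: four walls, each 2640 mm tall and 131 mm thick, enclosing a footprint 2520 mm (x) by 3870 mm (y) outside-to-outside, with no floor or roof. The front and back walls (the −y and +y sides) span the full width; the two side walls fit between them.

B is a spool: two coaxial disc flanges of radius 137 mm and thickness 15 mm, joined by a core cylinder of radius 38 mm and height 199 mm. The lower flange rests on z = 0 and the three cylinders share a vertical axis.

The spool sits inside the house frame, centred.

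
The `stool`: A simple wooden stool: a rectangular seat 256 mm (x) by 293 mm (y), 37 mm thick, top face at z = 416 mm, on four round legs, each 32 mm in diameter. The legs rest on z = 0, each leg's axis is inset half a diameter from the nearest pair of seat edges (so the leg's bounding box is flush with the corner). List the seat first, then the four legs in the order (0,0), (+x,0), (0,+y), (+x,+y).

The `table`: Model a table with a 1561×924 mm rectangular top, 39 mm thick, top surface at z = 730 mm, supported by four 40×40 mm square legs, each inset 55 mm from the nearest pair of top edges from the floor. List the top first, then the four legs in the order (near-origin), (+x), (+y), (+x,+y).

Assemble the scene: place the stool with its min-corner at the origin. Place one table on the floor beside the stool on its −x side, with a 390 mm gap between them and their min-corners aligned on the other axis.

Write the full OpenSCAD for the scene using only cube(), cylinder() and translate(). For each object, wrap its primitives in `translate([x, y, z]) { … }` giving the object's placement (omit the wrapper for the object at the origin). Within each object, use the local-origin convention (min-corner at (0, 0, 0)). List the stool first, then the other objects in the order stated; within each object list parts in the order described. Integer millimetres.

translate([0, 0, 379]) cube([256, 293, 37]);
translate([16, 16, 0]) cylinder(h = 379, r = 16);
translate([240, 16, 0]) cylinder(h = 379, r = 16);
translate([16, 277, 0]) cylinder(h = 379, r = 16);
translate([240, 277, 0]) cylinder(h = 379, r = 16);
translate([-1951, 0, 0]) {
  translate([0, 0, 691]) cube([1561, 924, 39]);
  translate([55, 55, 0]) cube([40, 40, 691]);
  translate([1466, 55, 0]) cube([40, 40, 691]);
  translate([55, 829, 0]) cube([40, 40, 691]);
  translate([1466, 829, 0]) cube([40, 40, 691]);
}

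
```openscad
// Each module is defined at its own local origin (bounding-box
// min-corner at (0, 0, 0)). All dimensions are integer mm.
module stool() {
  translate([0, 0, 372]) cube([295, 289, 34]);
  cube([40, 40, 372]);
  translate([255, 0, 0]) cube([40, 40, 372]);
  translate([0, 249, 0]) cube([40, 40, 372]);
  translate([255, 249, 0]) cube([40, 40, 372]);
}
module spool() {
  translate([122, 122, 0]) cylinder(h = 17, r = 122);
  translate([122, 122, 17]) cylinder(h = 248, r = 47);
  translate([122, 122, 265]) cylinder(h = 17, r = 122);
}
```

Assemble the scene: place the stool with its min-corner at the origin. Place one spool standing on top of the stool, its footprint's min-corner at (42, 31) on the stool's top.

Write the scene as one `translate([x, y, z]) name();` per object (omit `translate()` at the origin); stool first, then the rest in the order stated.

stool();
translate([42, 31, 406]) spool();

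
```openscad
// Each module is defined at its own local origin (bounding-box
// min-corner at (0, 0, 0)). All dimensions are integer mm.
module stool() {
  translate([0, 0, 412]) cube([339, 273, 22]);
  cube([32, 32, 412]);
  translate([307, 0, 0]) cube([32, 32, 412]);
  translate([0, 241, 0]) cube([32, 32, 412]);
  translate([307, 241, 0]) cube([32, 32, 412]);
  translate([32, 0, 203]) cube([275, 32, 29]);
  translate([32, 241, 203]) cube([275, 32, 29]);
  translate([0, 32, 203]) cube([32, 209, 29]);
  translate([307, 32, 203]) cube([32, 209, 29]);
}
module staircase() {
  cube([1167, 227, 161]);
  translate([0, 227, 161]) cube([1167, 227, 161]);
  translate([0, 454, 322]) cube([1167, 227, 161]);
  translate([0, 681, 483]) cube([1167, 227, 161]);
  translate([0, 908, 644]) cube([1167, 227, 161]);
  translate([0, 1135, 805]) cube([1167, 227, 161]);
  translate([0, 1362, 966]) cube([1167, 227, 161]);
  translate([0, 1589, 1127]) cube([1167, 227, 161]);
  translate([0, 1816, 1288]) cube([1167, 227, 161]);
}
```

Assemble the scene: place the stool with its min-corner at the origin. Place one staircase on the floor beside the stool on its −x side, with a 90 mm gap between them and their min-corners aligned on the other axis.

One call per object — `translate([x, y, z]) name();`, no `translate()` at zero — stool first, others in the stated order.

stool();
translate([-1257, 0, 0]) staircase();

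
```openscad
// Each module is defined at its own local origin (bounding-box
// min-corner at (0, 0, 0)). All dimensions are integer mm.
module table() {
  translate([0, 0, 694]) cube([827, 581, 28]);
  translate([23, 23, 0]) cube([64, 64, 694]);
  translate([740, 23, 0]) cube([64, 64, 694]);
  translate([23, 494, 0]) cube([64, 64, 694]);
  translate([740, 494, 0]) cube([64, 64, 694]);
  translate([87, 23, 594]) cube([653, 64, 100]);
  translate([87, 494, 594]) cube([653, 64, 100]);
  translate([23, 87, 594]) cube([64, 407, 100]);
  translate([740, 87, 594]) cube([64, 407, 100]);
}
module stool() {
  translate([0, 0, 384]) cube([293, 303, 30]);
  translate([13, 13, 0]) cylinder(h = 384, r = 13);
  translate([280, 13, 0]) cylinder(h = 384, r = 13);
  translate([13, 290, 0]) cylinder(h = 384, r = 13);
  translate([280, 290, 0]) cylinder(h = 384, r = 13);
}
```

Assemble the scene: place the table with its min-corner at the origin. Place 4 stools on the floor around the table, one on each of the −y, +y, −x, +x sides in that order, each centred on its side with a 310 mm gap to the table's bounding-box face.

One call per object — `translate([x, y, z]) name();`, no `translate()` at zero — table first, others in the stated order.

table();
translate([267, -613, 0]) stool();
translate([267, 891, 0]) stool();
translate([-603, 139, 0]) stool();
translate([1137, 139, 0]) stool();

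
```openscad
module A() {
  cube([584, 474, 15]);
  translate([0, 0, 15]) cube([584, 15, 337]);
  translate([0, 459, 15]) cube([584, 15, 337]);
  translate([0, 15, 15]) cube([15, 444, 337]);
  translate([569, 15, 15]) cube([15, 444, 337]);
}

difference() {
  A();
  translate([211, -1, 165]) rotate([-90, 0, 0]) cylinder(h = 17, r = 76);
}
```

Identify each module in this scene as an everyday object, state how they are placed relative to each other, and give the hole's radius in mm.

A is an open box. The open box has a circular hole through its front wall. The hole's radius is 76 mm.

The subtracted cylinder has r = 76 mm.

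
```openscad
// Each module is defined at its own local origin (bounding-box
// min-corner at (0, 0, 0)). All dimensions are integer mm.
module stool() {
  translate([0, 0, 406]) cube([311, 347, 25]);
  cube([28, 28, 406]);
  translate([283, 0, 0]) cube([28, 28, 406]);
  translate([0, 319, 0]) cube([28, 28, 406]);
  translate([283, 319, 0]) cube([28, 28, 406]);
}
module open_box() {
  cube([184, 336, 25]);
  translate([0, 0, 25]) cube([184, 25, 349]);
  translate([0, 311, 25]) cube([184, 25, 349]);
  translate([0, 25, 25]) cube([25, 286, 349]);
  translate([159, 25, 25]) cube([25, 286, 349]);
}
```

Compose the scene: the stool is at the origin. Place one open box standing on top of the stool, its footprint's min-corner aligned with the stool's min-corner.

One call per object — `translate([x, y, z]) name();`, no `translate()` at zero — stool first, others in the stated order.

stool();
translate([0, 0, 431]) open_box();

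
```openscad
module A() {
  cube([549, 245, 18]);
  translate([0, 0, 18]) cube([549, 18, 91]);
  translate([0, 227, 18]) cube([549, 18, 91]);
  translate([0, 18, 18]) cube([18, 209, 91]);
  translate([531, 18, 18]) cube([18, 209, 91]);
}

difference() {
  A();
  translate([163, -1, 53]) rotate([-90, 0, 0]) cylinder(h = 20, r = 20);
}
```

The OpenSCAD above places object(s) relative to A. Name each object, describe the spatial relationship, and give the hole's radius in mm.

A is an open box. The open box has a circular hole through its front wall. The hole's radius is 20 mm.

The subtracted cylinder has r = 20 mm.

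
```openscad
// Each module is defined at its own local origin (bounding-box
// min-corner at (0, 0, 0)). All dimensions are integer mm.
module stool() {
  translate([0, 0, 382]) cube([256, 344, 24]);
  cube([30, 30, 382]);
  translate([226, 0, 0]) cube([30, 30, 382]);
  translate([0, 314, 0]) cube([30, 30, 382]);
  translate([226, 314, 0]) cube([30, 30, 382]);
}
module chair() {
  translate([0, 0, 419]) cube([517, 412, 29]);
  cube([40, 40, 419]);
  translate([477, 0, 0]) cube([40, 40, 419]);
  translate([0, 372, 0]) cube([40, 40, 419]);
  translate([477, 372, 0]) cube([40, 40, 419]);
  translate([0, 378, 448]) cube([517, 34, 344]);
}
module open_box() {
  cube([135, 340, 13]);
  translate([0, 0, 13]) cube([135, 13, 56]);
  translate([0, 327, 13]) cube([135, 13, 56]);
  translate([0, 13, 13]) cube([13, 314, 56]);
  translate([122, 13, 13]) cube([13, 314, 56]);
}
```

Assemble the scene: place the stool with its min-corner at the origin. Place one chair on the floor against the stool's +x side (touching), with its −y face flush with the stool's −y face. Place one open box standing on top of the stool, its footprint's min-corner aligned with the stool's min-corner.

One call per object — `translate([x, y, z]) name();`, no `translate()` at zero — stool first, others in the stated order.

stool();
translate([256, 0, 0]) chair();
translate([0, 0, 406]) open_box();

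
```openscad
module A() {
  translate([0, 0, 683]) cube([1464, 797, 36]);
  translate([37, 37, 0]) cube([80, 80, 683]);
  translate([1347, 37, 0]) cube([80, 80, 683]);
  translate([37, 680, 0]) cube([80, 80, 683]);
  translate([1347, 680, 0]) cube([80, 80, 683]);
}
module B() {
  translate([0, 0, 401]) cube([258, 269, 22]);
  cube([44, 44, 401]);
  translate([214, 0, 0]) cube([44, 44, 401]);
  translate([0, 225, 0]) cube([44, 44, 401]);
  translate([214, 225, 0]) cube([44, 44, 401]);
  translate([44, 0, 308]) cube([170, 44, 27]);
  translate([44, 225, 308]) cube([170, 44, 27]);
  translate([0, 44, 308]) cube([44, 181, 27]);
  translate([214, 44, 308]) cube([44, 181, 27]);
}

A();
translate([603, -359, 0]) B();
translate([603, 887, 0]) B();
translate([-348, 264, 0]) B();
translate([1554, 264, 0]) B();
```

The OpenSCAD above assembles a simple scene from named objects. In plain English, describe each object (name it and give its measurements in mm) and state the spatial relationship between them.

A is a table: top 1464 mm (x) × 797 mm (y), 36 mm thick, upper face at z = 719 mm, on four 80×80 mm square legs, each inset 37 mm from the nearest pair of top edges, running from z = 0 to the bottom of the top.

B is a four-legged stool. The seat is 258×269 mm, 22 mm thick, top at z = 423 mm. It stands on four square legs, each 44×44 mm in cross-section, from z = 0 to the seat underside, each flush with a corner of the seat. Four stretchers, 44 mm wide and 27 mm tall, connect adjacent legs with their undersides at z = 308 mm, each running between the inner faces of the legs it joins and aligned with the legs' outer faces on the other axis.

Four stools sit around the table at the −y, +y, −x, +x sides.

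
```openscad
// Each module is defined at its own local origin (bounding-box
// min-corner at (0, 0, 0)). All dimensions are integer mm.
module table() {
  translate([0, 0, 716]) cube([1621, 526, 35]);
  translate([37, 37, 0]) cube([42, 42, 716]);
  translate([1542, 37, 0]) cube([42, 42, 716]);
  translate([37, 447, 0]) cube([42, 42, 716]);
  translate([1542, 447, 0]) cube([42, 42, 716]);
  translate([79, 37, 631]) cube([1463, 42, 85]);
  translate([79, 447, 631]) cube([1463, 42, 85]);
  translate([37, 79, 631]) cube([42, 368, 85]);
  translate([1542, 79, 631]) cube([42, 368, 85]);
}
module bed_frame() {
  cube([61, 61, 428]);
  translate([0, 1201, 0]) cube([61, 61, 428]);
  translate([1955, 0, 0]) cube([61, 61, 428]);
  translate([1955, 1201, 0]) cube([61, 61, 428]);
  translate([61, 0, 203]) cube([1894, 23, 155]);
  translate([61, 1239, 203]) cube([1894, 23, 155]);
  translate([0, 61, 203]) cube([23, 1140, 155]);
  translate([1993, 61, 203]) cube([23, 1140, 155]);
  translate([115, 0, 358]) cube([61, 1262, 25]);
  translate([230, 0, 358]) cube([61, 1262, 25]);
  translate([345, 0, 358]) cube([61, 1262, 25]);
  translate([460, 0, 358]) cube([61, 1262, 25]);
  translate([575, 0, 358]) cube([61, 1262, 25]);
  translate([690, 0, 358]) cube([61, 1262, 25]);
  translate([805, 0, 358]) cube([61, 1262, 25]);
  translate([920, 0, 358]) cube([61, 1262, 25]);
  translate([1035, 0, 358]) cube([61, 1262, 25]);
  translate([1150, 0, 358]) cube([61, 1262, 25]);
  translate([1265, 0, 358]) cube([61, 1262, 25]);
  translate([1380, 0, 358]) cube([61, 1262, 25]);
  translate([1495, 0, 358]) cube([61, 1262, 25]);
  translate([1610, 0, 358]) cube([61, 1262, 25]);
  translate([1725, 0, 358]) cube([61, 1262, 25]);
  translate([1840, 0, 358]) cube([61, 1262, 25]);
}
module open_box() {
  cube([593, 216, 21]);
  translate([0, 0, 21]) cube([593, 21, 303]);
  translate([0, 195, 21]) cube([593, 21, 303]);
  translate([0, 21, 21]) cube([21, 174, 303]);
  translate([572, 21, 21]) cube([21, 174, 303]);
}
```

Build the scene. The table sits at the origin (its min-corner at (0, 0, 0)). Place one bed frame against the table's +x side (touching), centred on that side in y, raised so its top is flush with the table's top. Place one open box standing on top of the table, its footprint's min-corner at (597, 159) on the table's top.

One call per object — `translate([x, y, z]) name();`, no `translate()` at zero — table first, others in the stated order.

table();
translate([1621, -368, 323]) bed_frame();
translate([597, 159, 751]) open_box();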